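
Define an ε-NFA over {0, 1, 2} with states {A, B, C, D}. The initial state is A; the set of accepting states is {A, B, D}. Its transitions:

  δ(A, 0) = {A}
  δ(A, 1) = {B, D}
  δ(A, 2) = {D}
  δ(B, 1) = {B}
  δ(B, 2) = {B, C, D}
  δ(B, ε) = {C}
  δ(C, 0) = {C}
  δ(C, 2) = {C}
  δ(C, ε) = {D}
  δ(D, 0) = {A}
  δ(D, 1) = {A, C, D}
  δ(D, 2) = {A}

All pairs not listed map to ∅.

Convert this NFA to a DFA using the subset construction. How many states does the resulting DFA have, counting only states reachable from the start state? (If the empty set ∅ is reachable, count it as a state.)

Start state of the DFA: {A} (ε-closure of the NFA start).
{A} --0--> {A}  [seen]
{A} --1--> {B, C, D}  [new]
{A} --2--> {D}  [new]
{B, C, D} --0--> {A, C, D}  [new]
{B, C, D} --1--> {A, B, C, D}  [new]
{B, C, D} --2--> {A, B, C, D}  [seen]
{D} --0--> {A}  [seen]
{D} --1--> {A, C, D}  [seen]
{D} --2--> {A}  [seen]
{A, C, D} --0--> {A, C, D}  [seen]
{A, C, D} --1--> {A, B, C, D}  [seen]
{A, C, D} --2--> {A, C, D}  [seen]
{A, B, C, D} --0--> {A, C, D}  [seen]
{A, B, C, D} --1--> {A, B, C, D}  [seen]
{A, B, C, D} --2--> {A, B, C, D}  [seen]
Reachable DFA states: {A}, {B, C, D}, {D}, {A, C, D}, {A, B, C, D}.

5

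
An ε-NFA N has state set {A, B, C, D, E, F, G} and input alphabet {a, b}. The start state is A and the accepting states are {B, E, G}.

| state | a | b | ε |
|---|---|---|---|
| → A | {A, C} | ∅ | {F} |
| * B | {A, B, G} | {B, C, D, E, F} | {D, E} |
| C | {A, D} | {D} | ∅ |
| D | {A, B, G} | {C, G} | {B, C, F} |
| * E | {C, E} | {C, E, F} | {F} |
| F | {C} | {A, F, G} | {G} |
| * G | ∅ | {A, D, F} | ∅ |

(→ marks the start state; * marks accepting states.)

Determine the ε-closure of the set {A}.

Begin with {A}.
A →ε {F}; add F.
F →ε {G}; add G.
ε-closure = {A, F, G}.

{A, F, G}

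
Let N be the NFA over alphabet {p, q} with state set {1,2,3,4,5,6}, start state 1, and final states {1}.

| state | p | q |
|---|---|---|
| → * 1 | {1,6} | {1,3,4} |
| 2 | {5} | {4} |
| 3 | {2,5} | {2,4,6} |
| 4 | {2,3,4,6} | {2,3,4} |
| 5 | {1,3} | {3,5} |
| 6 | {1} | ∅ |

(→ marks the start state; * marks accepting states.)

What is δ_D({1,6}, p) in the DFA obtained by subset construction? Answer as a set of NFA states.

{1,6}

δ(1,p) = {1,6}; δ(6,p) = {1}.
Union: {1,6}.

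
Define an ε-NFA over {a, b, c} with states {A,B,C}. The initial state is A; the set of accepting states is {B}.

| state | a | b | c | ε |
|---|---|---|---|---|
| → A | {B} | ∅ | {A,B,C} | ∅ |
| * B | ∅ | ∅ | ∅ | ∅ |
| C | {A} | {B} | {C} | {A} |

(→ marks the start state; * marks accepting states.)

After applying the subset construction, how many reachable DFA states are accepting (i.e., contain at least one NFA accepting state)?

Start state of the DFA: {A} (ε-closure of the NFA start).
{A} --a--> {B}  [new]
{A} --b--> ∅  [new]
{A} --c--> {A,B,C}  [new]
{B} --a--> ∅  [seen]
{B} --b--> ∅  [seen]
{B} --c--> ∅  [seen]
∅ --a--> ∅  [seen]
∅ --b--> ∅  [seen]
∅ --c--> ∅  [seen]
{A,B,C} --a--> {A,B}  [new]
{A,B,C} --b--> {B}  [seen]
{A,B,C} --c--> {A,B,C}  [seen]
{A,B} --a--> {B}  [seen]
{A,B} --b--> ∅  [seen]
{A,B} --c--> {A,B,C}  [seen]
Reachable DFA states: {A}, {B}, ∅, {A,B,C}, {A,B}.
Accepting DFA states (contain an NFA accepting state): {B}, {A,B,C}, {A,B}.

3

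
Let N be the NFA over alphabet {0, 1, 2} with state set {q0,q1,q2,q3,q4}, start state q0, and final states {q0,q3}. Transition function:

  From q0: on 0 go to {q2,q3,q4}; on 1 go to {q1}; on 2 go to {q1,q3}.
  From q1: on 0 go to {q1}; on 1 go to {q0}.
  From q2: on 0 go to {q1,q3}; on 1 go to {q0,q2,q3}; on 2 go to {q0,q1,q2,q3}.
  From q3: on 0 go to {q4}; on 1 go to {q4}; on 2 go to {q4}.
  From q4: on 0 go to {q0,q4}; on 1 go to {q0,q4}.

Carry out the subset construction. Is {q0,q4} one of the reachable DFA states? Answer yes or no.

yes

Start state of the DFA: {q0}.
{q0} --0--> {q2,q3,q4}  [new]
{q0} --1--> {q1}  [new]
{q0} --2--> {q1,q3}  [new]
{q2,q3,q4} --0--> {q0,q1,q3,q4}  [new]
{q2,q3,q4} --1--> {q0,q2,q3,q4}  [new]
{q2,q3,q4} --2--> {q0,q1,q2,q3,q4}  [new]
{q1} --0--> {q1}  [seen]
{q1} --1--> {q0}  [seen]
{q1} --2--> ∅  [new]
{q1,q3} --0--> {q1,q4}  [new]
{q1,q3} --1--> {q0,q4}  [new]
{q1,q3} --2--> {q4}  [new]
{q0,q1,q3,q4} --0--> {q0,q1,q2,q3,q4}  [seen]
{q0,q1,q3,q4} --1--> {q0,q1,q4}  [new]
{q0,q1,q3,q4} --2--> {q1,q3,q4}  [new]
{q0,q2,q3,q4} --0--> {q0,q1,q2,q3,q4}  [seen]
{q0,q2,q3,q4} --1--> {q0,q1,q2,q3,q4}  [seen]
{q0,q2,q3,q4} --2--> {q0,q1,q2,q3,q4}  [seen]
{q0,q1,q2,q3,q4} --0--> {q0,q1,q2,q3,q4}  [seen]
{q0,q1,q2,q3,q4} --1--> {q0,q1,q2,q3,q4}  [seen]
{q0,q1,q2,q3,q4} --2--> {q0,q1,q2,q3,q4}  [seen]
∅ --0--> ∅  [seen]
∅ --1--> ∅  [seen]
∅ --2--> ∅  [seen]
{q1,q4} --0--> {q0,q1,q4}  [seen]
{q1,q4} --1--> {q0,q4}  [seen]
{q1,q4} --2--> ∅  [seen]
{q0,q4} --0--> {q0,q2,q3,q4}  [seen]
{q0,q4} --1--> {q0,q1,q4}  [seen]
{q0,q4} --2--> {q1,q3}  [seen]
{q4} --0--> {q0,q4}  [seen]
{q4} --1--> {q0,q4}  [seen]
{q4} --2--> ∅  [seen]
{q0,q1,q4} --0--> {q0,q1,q2,q3,q4}  [seen]
{q0,q1,q4} --1--> {q0,q1,q4}  [seen]
{q0,q1,q4} --2--> {q1,q3}  [seen]
{q1,q3,q4} --0--> {q0,q1,q4}  [seen]
{q1,q3,q4} --1--> {q0,q4}  [seen]
{q1,q3,q4} --2--> {q4}  [seen]
Reachable DFA states: {q0}, {q2,q3,q4}, {q1}, {q1,q3}, {q0,q1,q3,q4}, {q0,q2,q3,q4}, {q0,q1,q2,q3,q4}, ∅, {q1,q4}, {q0,q4}, {q4}, {q0,q1,q4}, {q1,q3,q4}.
{q0,q4} is among them.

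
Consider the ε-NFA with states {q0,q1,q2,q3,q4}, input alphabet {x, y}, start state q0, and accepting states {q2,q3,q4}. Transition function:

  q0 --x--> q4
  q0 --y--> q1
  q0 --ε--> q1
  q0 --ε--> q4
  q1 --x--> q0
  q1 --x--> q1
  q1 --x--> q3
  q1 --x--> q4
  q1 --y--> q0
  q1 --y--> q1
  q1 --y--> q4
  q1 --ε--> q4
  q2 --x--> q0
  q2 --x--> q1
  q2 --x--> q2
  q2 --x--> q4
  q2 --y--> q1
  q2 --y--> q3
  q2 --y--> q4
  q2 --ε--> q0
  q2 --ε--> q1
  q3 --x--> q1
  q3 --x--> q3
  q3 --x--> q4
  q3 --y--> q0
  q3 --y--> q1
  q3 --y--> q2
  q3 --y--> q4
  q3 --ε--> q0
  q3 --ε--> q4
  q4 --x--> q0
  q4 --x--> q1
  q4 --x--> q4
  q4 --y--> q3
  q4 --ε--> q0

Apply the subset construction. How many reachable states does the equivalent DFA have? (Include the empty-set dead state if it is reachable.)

3

Start state of the DFA: {q0,q1,q4} (ε-closure of the NFA start).
{q0,q1,q4} --x--> {q0,q1,q3,q4}  [new]
{q0,q1,q4} --y--> {q0,q1,q3,q4}  [seen]
{q0,q1,q3,q4} --x--> {q0,q1,q3,q4}  [seen]
{q0,q1,q3,q4} --y--> {q0,q1,q2,q3,q4}  [new]
{q0,q1,q2,q3,q4} --x--> {q0,q1,q2,q3,q4}  [seen]
{q0,q1,q2,q3,q4} --y--> {q0,q1,q2,q3,q4}  [seen]
Reachable DFA states: {q0,q1,q4}, {q0,q1,q3,q4}, {q0,q1,q2,q3,q4}.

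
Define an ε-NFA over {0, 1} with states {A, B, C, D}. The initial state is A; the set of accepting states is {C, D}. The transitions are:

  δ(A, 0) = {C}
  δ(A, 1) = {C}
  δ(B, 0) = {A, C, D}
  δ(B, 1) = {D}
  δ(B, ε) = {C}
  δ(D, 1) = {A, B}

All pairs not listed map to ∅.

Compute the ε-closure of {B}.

Begin with {B}.
B →ε {C}; add C.
ε-closure = {B, C}.

{B, C}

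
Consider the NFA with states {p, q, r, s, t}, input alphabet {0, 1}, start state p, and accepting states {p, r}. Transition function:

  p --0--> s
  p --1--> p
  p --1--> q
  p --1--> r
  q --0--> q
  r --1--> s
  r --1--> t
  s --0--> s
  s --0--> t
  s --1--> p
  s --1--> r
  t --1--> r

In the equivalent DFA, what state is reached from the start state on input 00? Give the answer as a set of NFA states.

{s, t}

Start: {p}.
δ(p,0) = {s}.
Union: {s}.
After 0: {s}.
δ(s,0) = {s, t}.
Union: {s, t}.
After 0: {s, t}.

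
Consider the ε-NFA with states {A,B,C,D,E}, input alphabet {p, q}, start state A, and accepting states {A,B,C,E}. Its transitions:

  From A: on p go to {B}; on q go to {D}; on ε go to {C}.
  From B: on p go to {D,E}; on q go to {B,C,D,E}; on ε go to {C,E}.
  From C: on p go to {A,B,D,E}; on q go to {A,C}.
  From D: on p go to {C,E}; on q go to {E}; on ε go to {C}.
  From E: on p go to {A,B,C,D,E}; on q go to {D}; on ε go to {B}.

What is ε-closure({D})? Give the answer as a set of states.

Begin with {D}.
D →ε {C}; add C.
ε-closure = {C,D}.

{C,D}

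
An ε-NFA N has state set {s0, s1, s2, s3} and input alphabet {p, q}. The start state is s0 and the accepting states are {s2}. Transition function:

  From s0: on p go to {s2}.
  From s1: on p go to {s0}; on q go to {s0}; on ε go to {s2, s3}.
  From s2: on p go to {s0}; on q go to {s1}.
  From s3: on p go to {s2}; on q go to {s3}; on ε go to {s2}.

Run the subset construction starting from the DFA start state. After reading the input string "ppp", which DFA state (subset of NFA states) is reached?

{s2}

Start: {s0}.
δ(s0,p) = {s2}.
Union: {s2}.
After p: {s2}.
δ(s2,p) = {s0}.
Union: {s0}.
After p: {s0}.
δ(s0,p) = {s2}.
Union: {s2}.
After p: {s2}.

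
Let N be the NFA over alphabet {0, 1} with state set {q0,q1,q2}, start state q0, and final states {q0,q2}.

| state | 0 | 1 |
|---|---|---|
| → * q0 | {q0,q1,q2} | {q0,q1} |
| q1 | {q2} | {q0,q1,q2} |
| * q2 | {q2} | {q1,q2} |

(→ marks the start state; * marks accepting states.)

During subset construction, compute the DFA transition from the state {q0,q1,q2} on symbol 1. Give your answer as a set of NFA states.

δ(q0,1) = {q0,q1}; δ(q1,1) = {q0,q1,q2}; δ(q2,1) = {q1,q2}.
Union: {q0,q1,q2}.

{q0,q1,q2}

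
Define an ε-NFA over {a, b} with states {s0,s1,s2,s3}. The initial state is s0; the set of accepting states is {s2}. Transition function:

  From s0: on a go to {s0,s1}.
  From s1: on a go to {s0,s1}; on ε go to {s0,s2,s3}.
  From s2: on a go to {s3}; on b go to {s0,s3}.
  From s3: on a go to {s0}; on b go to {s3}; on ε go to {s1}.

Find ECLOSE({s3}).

{s0,s1,s2,s3}

Begin with {s3}.
s3 →ε {s1}; add s1.
s1 →ε {s0,s2,s3}; add s0, s2.
ε-closure = {s0,s1,s2,s3}.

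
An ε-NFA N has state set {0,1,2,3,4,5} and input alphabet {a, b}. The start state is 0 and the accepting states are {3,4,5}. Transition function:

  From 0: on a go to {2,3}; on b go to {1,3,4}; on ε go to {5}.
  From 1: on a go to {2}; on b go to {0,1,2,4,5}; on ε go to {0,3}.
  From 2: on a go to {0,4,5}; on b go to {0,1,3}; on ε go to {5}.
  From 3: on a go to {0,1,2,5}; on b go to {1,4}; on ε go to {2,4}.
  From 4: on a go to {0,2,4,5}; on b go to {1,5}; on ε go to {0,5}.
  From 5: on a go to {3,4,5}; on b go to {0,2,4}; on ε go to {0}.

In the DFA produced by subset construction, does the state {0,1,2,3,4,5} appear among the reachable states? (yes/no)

yes

Start state of the DFA: {0,5} (ε-closure of the NFA start).
{0,5} --a--> {0,2,3,4,5}  [new]
{0,5} --b--> {0,1,2,3,4,5}  [new]
{0,2,3,4,5} --a--> {0,1,2,3,4,5}  [seen]
{0,2,3,4,5} --b--> {0,1,2,3,4,5}  [seen]
{0,1,2,3,4,5} --a--> {0,1,2,3,4,5}  [seen]
{0,1,2,3,4,5} --b--> {0,1,2,3,4,5}  [seen]
Reachable DFA states: {0,5}, {0,2,3,4,5}, {0,1,2,3,4,5}.
{0,1,2,3,4,5} is among them.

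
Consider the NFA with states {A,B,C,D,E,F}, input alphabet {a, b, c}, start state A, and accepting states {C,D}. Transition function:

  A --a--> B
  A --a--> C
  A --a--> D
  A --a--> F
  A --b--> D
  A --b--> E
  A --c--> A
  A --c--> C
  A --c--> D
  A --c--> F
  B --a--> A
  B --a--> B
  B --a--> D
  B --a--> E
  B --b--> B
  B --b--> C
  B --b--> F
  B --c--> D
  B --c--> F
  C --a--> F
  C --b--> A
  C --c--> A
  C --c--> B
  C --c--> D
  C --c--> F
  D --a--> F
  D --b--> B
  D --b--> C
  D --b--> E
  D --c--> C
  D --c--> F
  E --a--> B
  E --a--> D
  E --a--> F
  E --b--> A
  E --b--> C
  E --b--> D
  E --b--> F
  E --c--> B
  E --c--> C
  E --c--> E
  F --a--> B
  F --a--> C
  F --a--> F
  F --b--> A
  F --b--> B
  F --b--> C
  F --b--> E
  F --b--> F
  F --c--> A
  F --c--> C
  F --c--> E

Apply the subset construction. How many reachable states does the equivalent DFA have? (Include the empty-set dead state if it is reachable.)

Start state of the DFA: {A}.
{A} --a--> {B,C,D,F}  [new]
{A} --b--> {D,E}  [new]
{A} --c--> {A,C,D,F}  [new]
{B,C,D,F} --a--> {A,B,C,D,E,F}  [new]
{B,C,D,F} --b--> {A,B,C,E,F}  [new]
{B,C,D,F} --c--> {A,B,C,D,E,F}  [seen]
{D,E} --a--> {B,D,F}  [new]
{D,E} --b--> {A,B,C,D,E,F}  [seen]
{D,E} --c--> {B,C,E,F}  [new]
{A,C,D,F} --a--> {B,C,D,F}  [seen]
{A,C,D,F} --b--> {A,B,C,D,E,F}  [seen]
{A,C,D,F} --c--> {A,B,C,D,E,F}  [seen]
{A,B,C,D,E,F} --a--> {A,B,C,D,E,F}  [seen]
{A,B,C,D,E,F} --b--> {A,B,C,D,E,F}  [seen]
{A,B,C,D,E,F} --c--> {A,B,C,D,E,F}  [seen]
{A,B,C,E,F} --a--> {A,B,C,D,E,F}  [seen]
{A,B,C,E,F} --b--> {A,B,C,D,E,F}  [seen]
{A,B,C,E,F} --c--> {A,B,C,D,E,F}  [seen]
{B,D,F} --a--> {A,B,C,D,E,F}  [seen]
{B,D,F} --b--> {A,B,C,E,F}  [seen]
{B,D,F} --c--> {A,C,D,E,F}  [new]
{B,C,E,F} --a--> {A,B,C,D,E,F}  [seen]
{B,C,E,F} --b--> {A,B,C,D,E,F}  [seen]
{B,C,E,F} --c--> {A,B,C,D,E,F}  [seen]
{A,C,D,E,F} --a--> {B,C,D,F}  [seen]
{A,C,D,E,F} --b--> {A,B,C,D,E,F}  [seen]
{A,C,D,E,F} --c--> {A,B,C,D,E,F}  [seen]
Reachable DFA states: {A}, {B,C,D,F}, {D,E}, {A,C,D,F}, {A,B,C,D,E,F}, {A,B,C,E,F}, {B,D,F}, {B,C,E,F}, {A,C,D,E,F}.

9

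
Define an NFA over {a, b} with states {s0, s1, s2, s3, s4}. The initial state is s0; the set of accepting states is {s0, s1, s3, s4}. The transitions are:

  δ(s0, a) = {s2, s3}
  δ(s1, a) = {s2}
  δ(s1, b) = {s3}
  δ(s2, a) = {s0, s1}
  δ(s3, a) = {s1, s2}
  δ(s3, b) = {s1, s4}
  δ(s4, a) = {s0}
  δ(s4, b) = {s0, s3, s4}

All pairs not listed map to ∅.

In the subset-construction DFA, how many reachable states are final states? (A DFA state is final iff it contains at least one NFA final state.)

11

Start state of the DFA: {s0}.
{s0} --a--> {s2, s3}  [new]
{s0} --b--> ∅  [new]
{s2, s3} --a--> {s0, s1, s2}  [new]
{s2, s3} --b--> {s1, s4}  [new]
∅ --a--> ∅  [seen]
∅ --b--> ∅  [seen]
{s0, s1, s2} --a--> {s0, s1, s2, s3}  [new]
{s0, s1, s2} --b--> {s3}  [new]
{s1, s4} --a--> {s0, s2}  [new]
{s1, s4} --b--> {s0, s3, s4}  [new]
{s0, s1, s2, s3} --a--> {s0, s1, s2, s3}  [seen]
{s0, s1, s2, s3} --b--> {s1, s3, s4}  [new]
{s3} --a--> {s1, s2}  [new]
{s3} --b--> {s1, s4}  [seen]
{s0, s2} --a--> {s0, s1, s2, s3}  [seen]
{s0, s2} --b--> ∅  [seen]
{s0, s3, s4} --a--> {s0, s1, s2, s3}  [seen]
{s0, s3, s4} --b--> {s0, s1, s3, s4}  [new]
{s1, s3, s4} --a--> {s0, s1, s2}  [seen]
{s1, s3, s4} --b--> {s0, s1, s3, s4}  [seen]
{s1, s2} --a--> {s0, s1, s2}  [seen]
{s1, s2} --b--> {s3}  [seen]
{s0, s1, s3, s4} --a--> {s0, s1, s2, s3}  [seen]
{s0, s1, s3, s4} --b--> {s0, s1, s3, s4}  [seen]
Reachable DFA states: {s0}, {s2, s3}, ∅, {s0, s1, s2}, {s1, s4}, {s0, s1, s2, s3}, {s3}, {s0, s2}, {s0, s3, s4}, {s1, s3, s4}, {s1, s2}, {s0, s1, s3, s4}.
Accepting DFA states (contain an NFA accepting state): {s0}, {s2, s3}, {s0, s1, s2}, {s1, s4}, {s0, s1, s2, s3}, {s3}, {s0, s2}, {s0, s3, s4}, {s1, s3, s4}, {s1, s2}, {s0, s1, s3, s4}.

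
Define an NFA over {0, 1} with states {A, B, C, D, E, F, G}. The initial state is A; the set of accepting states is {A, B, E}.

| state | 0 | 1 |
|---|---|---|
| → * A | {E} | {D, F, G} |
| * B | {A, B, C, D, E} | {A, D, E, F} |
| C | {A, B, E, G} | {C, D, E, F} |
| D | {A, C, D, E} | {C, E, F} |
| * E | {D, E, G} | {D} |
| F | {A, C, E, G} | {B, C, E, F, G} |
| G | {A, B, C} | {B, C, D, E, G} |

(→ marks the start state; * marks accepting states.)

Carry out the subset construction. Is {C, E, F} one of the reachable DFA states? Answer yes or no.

yes

Start state of the DFA: {A}.
{A} --0--> {E}  [new]
{A} --1--> {D, F, G}  [new]
{E} --0--> {D, E, G}  [new]
{E} --1--> {D}  [new]
{D, F, G} --0--> {A, B, C, D, E, G}  [new]
{D, F, G} --1--> {B, C, D, E, F, G}  [new]
{D, E, G} --0--> {A, B, C, D, E, G}  [seen]
{D, E, G} --1--> {B, C, D, E, F, G}  [seen]
{D} --0--> {A, C, D, E}  [new]
{D} --1--> {C, E, F}  [new]
{A, B, C, D, E, G} --0--> {A, B, C, D, E, G}  [seen]
{A, B, C, D, E, G} --1--> {A, B, C, D, E, F, G}  [new]
{B, C, D, E, F, G} --0--> {A, B, C, D, E, G}  [seen]
{B, C, D, E, F, G} --1--> {A, B, C, D, E, F, G}  [seen]
{A, C, D, E} --0--> {A, B, C, D, E, G}  [seen]
{A, C, D, E} --1--> {C, D, E, F, G}  [new]
{C, E, F} --0--> {A, B, C, D, E, G}  [seen]
{C, E, F} --1--> {B, C, D, E, F, G}  [seen]
{A, B, C, D, E, F, G} --0--> {A, B, C, D, E, G}  [seen]
{A, B, C, D, E, F, G} --1--> {A, B, C, D, E, F, G}  [seen]
{C, D, E, F, G} --0--> {A, B, C, D, E, G}  [seen]
{C, D, E, F, G} --1--> {B, C, D, E, F, G}  [seen]
Reachable DFA states: {A}, {E}, {D, F, G}, {D, E, G}, {D}, {A, B, C, D, E, G}, {B, C, D, E, F, G}, {A, C, D, E}, {C, E, F}, {A, B, C, D, E, F, G}, {C, D, E, F, G}.
{C, E, F} is among them.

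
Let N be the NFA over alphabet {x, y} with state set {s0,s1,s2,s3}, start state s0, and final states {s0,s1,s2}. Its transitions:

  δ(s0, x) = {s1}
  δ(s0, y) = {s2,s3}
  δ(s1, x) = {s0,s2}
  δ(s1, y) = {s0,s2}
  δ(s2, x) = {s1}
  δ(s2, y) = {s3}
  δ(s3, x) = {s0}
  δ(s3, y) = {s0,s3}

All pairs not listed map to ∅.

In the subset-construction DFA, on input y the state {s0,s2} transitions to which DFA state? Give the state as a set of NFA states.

{s2,s3}

δ(s0,y) = {s2,s3}; δ(s2,y) = {s3}.
Union: {s2,s3}.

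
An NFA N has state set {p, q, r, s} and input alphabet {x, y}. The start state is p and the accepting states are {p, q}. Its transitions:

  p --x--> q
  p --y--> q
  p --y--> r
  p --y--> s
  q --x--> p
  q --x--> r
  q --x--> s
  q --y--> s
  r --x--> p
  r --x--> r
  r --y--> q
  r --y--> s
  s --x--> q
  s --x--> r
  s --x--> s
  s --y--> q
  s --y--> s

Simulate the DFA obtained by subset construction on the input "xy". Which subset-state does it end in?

Start: {p}.
δ(p,x) = {q}.
Union: {q}.
After x: {q}.
δ(q,y) = {s}.
Union: {s}.
After y: {s}.

{s}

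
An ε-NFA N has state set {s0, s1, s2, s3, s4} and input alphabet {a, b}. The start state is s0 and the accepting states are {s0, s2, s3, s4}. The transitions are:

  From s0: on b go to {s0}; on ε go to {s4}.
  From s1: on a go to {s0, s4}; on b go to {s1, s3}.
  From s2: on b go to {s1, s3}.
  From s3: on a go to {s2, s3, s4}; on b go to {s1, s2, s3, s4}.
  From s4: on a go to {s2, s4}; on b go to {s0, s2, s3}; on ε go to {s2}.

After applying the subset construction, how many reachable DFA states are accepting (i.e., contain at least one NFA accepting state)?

Start state of the DFA: {s0, s2, s4} (ε-closure of the NFA start).
{s0, s2, s4} --a--> {s2, s4}  [new]
{s0, s2, s4} --b--> {s0, s1, s2, s3, s4}  [new]
{s2, s4} --a--> {s2, s4}  [seen]
{s2, s4} --b--> {s0, s1, s2, s3, s4}  [seen]
{s0, s1, s2, s3, s4} --a--> {s0, s2, s3, s4}  [new]
{s0, s1, s2, s3, s4} --b--> {s0, s1, s2, s3, s4}  [seen]
{s0, s2, s3, s4} --a--> {s2, s3, s4}  [new]
{s0, s2, s3, s4} --b--> {s0, s1, s2, s3, s4}  [seen]
{s2, s3, s4} --a--> {s2, s3, s4}  [seen]
{s2, s3, s4} --b--> {s0, s1, s2, s3, s4}  [seen]
Reachable DFA states: {s0, s2, s4}, {s2, s4}, {s0, s1, s2, s3, s4}, {s0, s2, s3, s4}, {s2, s3, s4}.
Accepting DFA states (contain an NFA accepting state): {s0, s2, s4}, {s2, s4}, {s0, s1, s2, s3, s4}, {s0, s2, s3, s4}, {s2, s3, s4}.

5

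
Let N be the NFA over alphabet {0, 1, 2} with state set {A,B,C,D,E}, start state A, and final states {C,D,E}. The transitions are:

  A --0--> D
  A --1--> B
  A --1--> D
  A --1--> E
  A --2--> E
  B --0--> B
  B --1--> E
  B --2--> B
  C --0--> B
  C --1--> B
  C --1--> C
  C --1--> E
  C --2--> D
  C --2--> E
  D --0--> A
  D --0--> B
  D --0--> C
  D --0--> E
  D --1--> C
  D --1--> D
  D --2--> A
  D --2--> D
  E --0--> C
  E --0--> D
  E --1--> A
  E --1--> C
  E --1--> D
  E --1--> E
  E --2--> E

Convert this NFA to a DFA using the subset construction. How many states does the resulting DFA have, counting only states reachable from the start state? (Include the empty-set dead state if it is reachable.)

13

Start state of the DFA: {A}.
{A} --0--> {D}  [new]
{A} --1--> {B,D,E}  [new]
{A} --2--> {E}  [new]
{D} --0--> {A,B,C,E}  [new]
{D} --1--> {C,D}  [new]
{D} --2--> {A,D}  [new]
{B,D,E} --0--> {A,B,C,D,E}  [new]
{B,D,E} --1--> {A,C,D,E}  [new]
{B,D,E} --2--> {A,B,D,E}  [new]
{E} --0--> {C,D}  [seen]
{E} --1--> {A,C,D,E}  [seen]
{E} --2--> {E}  [seen]
{A,B,C,E} --0--> {B,C,D}  [new]
{A,B,C,E} --1--> {A,B,C,D,E}  [seen]
{A,B,C,E} --2--> {B,D,E}  [seen]
{C,D} --0--> {A,B,C,E}  [seen]
{C,D} --1--> {B,C,D,E}  [new]
{C,D} --2--> {A,D,E}  [new]
{A,D} --0--> {A,B,C,D,E}  [seen]
{A,D} --1--> {B,C,D,E}  [seen]
{A,D} --2--> {A,D,E}  [seen]
{A,B,C,D,E} --0--> {A,B,C,D,E}  [seen]
{A,B,C,D,E} --1--> {A,B,C,D,E}  [seen]
{A,B,C,D,E} --2--> {A,B,D,E}  [seen]
{A,C,D,E} --0--> {A,B,C,D,E}  [seen]
{A,C,D,E} --1--> {A,B,C,D,E}  [seen]
{A,C,D,E} --2--> {A,D,E}  [seen]
{A,B,D,E} --0--> {A,B,C,D,E}  [seen]
{A,B,D,E} --1--> {A,B,C,D,E}  [seen]
{A,B,D,E} --2--> {A,B,D,E}  [seen]
{B,C,D} --0--> {A,B,C,E}  [seen]
{B,C,D} --1--> {B,C,D,E}  [seen]
{B,C,D} --2--> {A,B,D,E}  [seen]
{B,C,D,E} --0--> {A,B,C,D,E}  [seen]
{B,C,D,E} --1--> {A,B,C,D,E}  [seen]
{B,C,D,E} --2--> {A,B,D,E}  [seen]
{A,D,E} --0--> {A,B,C,D,E}  [seen]
{A,D,E} --1--> {A,B,C,D,E}  [seen]
{A,D,E} --2--> {A,D,E}  [seen]
Reachable DFA states: {A}, {D}, {B,D,E}, {E}, {A,B,C,E}, {C,D}, {A,D}, {A,B,C,D,E}, {A,C,D,E}, {A,B,D,E}, {B,C,D}, {B,C,D,E}, {A,D,E}.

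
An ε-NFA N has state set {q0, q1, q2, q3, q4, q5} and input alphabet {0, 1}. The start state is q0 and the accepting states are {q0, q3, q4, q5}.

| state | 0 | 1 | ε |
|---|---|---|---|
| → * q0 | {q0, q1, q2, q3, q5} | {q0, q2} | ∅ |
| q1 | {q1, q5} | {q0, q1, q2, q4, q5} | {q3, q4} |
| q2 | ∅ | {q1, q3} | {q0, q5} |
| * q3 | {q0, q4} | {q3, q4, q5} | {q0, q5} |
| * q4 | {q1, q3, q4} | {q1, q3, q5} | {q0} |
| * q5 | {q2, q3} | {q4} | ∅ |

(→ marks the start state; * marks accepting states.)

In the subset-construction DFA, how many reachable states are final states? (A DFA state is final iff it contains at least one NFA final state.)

Start state of the DFA: {q0} (ε-closure of the NFA start).
{q0} --0--> {q0, q1, q2, q3, q4, q5}  [new]
{q0} --1--> {q0, q2, q5}  [new]
{q0, q1, q2, q3, q4, q5} --0--> {q0, q1, q2, q3, q4, q5}  [seen]
{q0, q1, q2, q3, q4, q5} --1--> {q0, q1, q2, q3, q4, q5}  [seen]
{q0, q2, q5} --0--> {q0, q1, q2, q3, q4, q5}  [seen]
{q0, q2, q5} --1--> {q0, q1, q2, q3, q4, q5}  [seen]
Reachable DFA states: {q0}, {q0, q1, q2, q3, q4, q5}, {q0, q2, q5}.
Accepting DFA states (contain an NFA accepting state): {q0}, {q0, q1, q2, q3, q4, q5}, {q0, q2, q5}.

3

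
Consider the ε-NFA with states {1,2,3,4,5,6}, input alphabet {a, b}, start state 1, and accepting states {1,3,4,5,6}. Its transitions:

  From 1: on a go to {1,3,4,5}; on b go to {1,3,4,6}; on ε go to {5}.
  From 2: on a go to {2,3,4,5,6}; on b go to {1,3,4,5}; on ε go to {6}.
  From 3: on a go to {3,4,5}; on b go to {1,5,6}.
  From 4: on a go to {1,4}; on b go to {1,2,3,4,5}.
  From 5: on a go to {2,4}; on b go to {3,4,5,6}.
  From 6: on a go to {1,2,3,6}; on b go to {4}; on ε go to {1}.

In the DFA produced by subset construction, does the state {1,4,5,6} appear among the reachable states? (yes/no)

Start state of the DFA: {1,5} (ε-closure of the NFA start).
{1,5} --a--> {1,2,3,4,5,6}  [new]
{1,5} --b--> {1,3,4,5,6}  [new]
{1,2,3,4,5,6} --a--> {1,2,3,4,5,6}  [seen]
{1,2,3,4,5,6} --b--> {1,2,3,4,5,6}  [seen]
{1,3,4,5,6} --a--> {1,2,3,4,5,6}  [seen]
{1,3,4,5,6} --b--> {1,2,3,4,5,6}  [seen]
Reachable DFA states: {1,5}, {1,2,3,4,5,6}, {1,3,4,5,6}.
{1,4,5,6} is not among them.

no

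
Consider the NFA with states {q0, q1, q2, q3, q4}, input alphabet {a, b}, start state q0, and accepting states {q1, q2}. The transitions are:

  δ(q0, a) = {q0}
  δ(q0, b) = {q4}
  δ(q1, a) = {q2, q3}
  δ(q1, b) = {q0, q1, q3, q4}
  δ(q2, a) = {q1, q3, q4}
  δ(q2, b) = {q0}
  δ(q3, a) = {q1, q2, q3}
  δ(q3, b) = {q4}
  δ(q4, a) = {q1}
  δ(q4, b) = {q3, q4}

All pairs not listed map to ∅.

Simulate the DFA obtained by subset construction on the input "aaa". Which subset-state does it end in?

Start: {q0}.
δ(q0,a) = {q0}.
Union: {q0}.
After a: {q0}.
δ(q0,a) = {q0}.
Union: {q0}.
After a: {q0}.
δ(q0,a) = {q0}.
Union: {q0}.
After a: {q0}.

{q0}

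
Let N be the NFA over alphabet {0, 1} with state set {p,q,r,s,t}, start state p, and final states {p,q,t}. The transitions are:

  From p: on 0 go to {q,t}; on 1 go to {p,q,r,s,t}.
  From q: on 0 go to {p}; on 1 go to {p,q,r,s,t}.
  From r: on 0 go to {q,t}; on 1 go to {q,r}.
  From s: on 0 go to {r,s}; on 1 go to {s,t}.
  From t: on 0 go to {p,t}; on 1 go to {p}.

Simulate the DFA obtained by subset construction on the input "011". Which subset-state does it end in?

Start: {p}.
δ(p,0) = {q,t}.
Union: {q,t}.
After 0: {q,t}.
δ(q,1) = {p,q,r,s,t}; δ(t,1) = {p}.
Union: {p,q,r,s,t}.
After 1: {p,q,r,s,t}.
δ(p,1) = {p,q,r,s,t}; δ(q,1) = {p,q,r,s,t}; δ(r,1) = {q,r}; δ(s,1) = {s,t}; δ(t,1) = {p}.
Union: {p,q,r,s,t}.
After 1: {p,q,r,s,t}.

{p,q,r,s,t}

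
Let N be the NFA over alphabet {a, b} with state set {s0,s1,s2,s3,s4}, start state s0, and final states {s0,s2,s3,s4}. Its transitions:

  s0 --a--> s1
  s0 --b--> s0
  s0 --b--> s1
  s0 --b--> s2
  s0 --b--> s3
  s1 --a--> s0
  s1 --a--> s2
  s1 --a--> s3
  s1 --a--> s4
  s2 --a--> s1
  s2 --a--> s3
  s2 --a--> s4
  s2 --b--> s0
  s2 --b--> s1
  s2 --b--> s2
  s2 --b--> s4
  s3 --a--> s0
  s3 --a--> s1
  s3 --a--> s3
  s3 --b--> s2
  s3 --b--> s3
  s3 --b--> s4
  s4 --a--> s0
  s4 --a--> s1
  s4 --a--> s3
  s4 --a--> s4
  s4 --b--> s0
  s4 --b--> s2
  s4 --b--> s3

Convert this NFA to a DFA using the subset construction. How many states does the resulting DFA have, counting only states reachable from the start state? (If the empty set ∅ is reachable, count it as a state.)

Start state of the DFA: {s0}.
{s0} --a--> {s1}  [new]
{s0} --b--> {s0,s1,s2,s3}  [new]
{s1} --a--> {s0,s2,s3,s4}  [new]
{s1} --b--> ∅  [new]
{s0,s1,s2,s3} --a--> {s0,s1,s2,s3,s4}  [new]
{s0,s1,s2,s3} --b--> {s0,s1,s2,s3,s4}  [seen]
{s0,s2,s3,s4} --a--> {s0,s1,s3,s4}  [new]
{s0,s2,s3,s4} --b--> {s0,s1,s2,s3,s4}  [seen]
∅ --a--> ∅  [seen]
∅ --b--> ∅  [seen]
{s0,s1,s2,s3,s4} --a--> {s0,s1,s2,s3,s4}  [seen]
{s0,s1,s2,s3,s4} --b--> {s0,s1,s2,s3,s4}  [seen]
{s0,s1,s3,s4} --a--> {s0,s1,s2,s3,s4}  [seen]
{s0,s1,s3,s4} --b--> {s0,s1,s2,s3,s4}  [seen]
Reachable DFA states: {s0}, {s1}, {s0,s1,s2,s3}, {s0,s2,s3,s4}, ∅, {s0,s1,s2,s3,s4}, {s0,s1,s3,s4}.

7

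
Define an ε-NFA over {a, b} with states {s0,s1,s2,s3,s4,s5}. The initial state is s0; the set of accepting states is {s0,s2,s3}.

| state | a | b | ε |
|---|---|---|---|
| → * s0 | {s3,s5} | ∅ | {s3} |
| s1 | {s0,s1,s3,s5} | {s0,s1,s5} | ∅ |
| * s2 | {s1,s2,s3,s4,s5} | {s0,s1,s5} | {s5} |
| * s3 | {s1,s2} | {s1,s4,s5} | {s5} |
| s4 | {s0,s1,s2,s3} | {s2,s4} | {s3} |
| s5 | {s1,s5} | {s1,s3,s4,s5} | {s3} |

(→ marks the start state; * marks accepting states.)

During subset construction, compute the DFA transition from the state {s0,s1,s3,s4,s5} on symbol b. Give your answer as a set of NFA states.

{s0,s1,s2,s3,s4,s5}

δ(s0,b) = ∅; δ(s1,b) = {s0,s1,s5}; δ(s3,b) = {s1,s4,s5}; δ(s4,b) = {s2,s4}; δ(s5,b) = {s1,s3,s4,s5}.
Union: {s0,s1,s2,s3,s4,s5}.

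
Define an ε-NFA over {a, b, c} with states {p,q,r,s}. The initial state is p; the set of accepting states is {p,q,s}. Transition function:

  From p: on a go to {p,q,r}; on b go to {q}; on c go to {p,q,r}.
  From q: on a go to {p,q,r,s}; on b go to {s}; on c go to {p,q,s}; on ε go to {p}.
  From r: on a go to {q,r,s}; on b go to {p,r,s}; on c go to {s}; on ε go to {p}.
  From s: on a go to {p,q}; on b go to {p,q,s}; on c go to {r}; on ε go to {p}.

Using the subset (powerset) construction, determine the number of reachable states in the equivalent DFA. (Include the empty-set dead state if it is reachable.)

Start state of the DFA: {p} (ε-closure of the NFA start).
{p} --a--> {p,q,r}  [new]
{p} --b--> {p,q}  [new]
{p} --c--> {p,q,r}  [seen]
{p,q,r} --a--> {p,q,r,s}  [new]
{p,q,r} --b--> {p,q,r,s}  [seen]
{p,q,r} --c--> {p,q,r,s}  [seen]
{p,q} --a--> {p,q,r,s}  [seen]
{p,q} --b--> {p,q,s}  [new]
{p,q} --c--> {p,q,r,s}  [seen]
{p,q,r,s} --a--> {p,q,r,s}  [seen]
{p,q,r,s} --b--> {p,q,r,s}  [seen]
{p,q,r,s} --c--> {p,q,r,s}  [seen]
{p,q,s} --a--> {p,q,r,s}  [seen]
{p,q,s} --b--> {p,q,s}  [seen]
{p,q,s} --c--> {p,q,r,s}  [seen]
Reachable DFA states: {p}, {p,q,r}, {p,q}, {p,q,r,s}, {p,q,s}.

5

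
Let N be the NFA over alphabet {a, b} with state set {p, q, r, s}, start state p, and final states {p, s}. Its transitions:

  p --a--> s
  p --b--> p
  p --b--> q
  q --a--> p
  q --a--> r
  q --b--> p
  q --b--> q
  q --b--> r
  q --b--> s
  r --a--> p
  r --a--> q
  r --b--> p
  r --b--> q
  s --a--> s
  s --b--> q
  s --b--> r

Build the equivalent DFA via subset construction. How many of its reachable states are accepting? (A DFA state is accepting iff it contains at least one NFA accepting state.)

Start state of the DFA: {p}.
{p} --a--> {s}  [new]
{p} --b--> {p, q}  [new]
{s} --a--> {s}  [seen]
{s} --b--> {q, r}  [new]
{p, q} --a--> {p, r, s}  [new]
{p, q} --b--> {p, q, r, s}  [new]
{q, r} --a--> {p, q, r}  [new]
{q, r} --b--> {p, q, r, s}  [seen]
{p, r, s} --a--> {p, q, s}  [new]
{p, r, s} --b--> {p, q, r}  [seen]
{p, q, r, s} --a--> {p, q, r, s}  [seen]
{p, q, r, s} --b--> {p, q, r, s}  [seen]
{p, q, r} --a--> {p, q, r, s}  [seen]
{p, q, r} --b--> {p, q, r, s}  [seen]
{p, q, s} --a--> {p, r, s}  [seen]
{p, q, s} --b--> {p, q, r, s}  [seen]
Reachable DFA states: {p}, {s}, {p, q}, {q, r}, {p, r, s}, {p, q, r, s}, {p, q, r}, {p, q, s}.
Accepting DFA states (contain an NFA accepting state): {p}, {s}, {p, q}, {p, r, s}, {p, q, r, s}, {p, q, r}, {p, q, s}.

7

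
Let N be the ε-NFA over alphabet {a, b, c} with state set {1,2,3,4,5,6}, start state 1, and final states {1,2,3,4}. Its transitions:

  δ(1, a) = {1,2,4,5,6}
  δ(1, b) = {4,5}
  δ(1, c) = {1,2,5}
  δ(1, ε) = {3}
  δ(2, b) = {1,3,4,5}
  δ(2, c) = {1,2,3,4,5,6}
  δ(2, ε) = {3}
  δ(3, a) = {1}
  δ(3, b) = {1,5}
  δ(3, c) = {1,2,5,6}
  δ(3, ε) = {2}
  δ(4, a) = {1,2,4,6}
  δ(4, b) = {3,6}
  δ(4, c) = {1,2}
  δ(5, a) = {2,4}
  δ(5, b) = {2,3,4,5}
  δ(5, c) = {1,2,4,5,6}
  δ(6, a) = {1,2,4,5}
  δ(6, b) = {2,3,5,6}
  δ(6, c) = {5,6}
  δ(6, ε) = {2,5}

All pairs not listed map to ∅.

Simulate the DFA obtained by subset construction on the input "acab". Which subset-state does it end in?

Start: {1,2,3}.
δ(1,a) = {1,2,4,5,6}; δ(2,a) = ∅; δ(3,a) = {1}.
Union: {1,2,4,5,6}.
ε-closure gives {1,2,3,4,5,6}.
After a: {1,2,3,4,5,6}.
δ(1,c) = {1,2,5}; δ(2,c) = {1,2,3,4,5,6}; δ(3,c) = {1,2,5,6}; δ(4,c) = {1,2}; δ(5,c) = {1,2,4,5,6}; δ(6,c) = {5,6}.
Union: {1,2,3,4,5,6}.
After c: {1,2,3,4,5,6}.
δ(1,a) = {1,2,4,5,6}; δ(2,a) = ∅; δ(3,a) = {1}; δ(4,a) = {1,2,4,6}; δ(5,a) = {2,4}; δ(6,a) = {1,2,4,5}.
Union: {1,2,4,5,6}.
ε-closure gives {1,2,3,4,5,6}.
After a: {1,2,3,4,5,6}.
δ(1,b) = {4,5}; δ(2,b) = {1,3,4,5}; δ(3,b) = {1,5}; δ(4,b) = {3,6}; δ(5,b) = {2,3,4,5}; δ(6,b) = {2,3,5,6}.
Union: {1,2,3,4,5,6}.
After b: {1,2,3,4,5,6}.

{1,2,3,4,5,6}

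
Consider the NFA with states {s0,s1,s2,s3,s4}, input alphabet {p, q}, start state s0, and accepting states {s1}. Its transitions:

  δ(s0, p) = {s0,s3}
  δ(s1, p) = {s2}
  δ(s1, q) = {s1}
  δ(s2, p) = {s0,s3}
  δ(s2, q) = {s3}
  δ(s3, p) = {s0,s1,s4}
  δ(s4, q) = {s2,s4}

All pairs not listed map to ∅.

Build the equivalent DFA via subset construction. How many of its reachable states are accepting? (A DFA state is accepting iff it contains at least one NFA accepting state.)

5

Start state of the DFA: {s0}.
{s0} --p--> {s0,s3}  [new]
{s0} --q--> ∅  [new]
{s0,s3} --p--> {s0,s1,s3,s4}  [new]
{s0,s3} --q--> ∅  [seen]
∅ --p--> ∅  [seen]
∅ --q--> ∅  [seen]
{s0,s1,s3,s4} --p--> {s0,s1,s2,s3,s4}  [new]
{s0,s1,s3,s4} --q--> {s1,s2,s4}  [new]
{s0,s1,s2,s3,s4} --p--> {s0,s1,s2,s3,s4}  [seen]
{s0,s1,s2,s3,s4} --q--> {s1,s2,s3,s4}  [new]
{s1,s2,s4} --p--> {s0,s2,s3}  [new]
{s1,s2,s4} --q--> {s1,s2,s3,s4}  [seen]
{s1,s2,s3,s4} --p--> {s0,s1,s2,s3,s4}  [seen]
{s1,s2,s3,s4} --q--> {s1,s2,s3,s4}  [seen]
{s0,s2,s3} --p--> {s0,s1,s3,s4}  [seen]
{s0,s2,s3} --q--> {s3}  [new]
{s3} --p--> {s0,s1,s4}  [new]
{s3} --q--> ∅  [seen]
{s0,s1,s4} --p--> {s0,s2,s3}  [seen]
{s0,s1,s4} --q--> {s1,s2,s4}  [seen]
Reachable DFA states: {s0}, {s0,s3}, ∅, {s0,s1,s3,s4}, {s0,s1,s2,s3,s4}, {s1,s2,s4}, {s1,s2,s3,s4}, {s0,s2,s3}, {s3}, {s0,s1,s4}.
Accepting DFA states (contain an NFA accepting state): {s0,s1,s3,s4}, {s0,s1,s2,s3,s4}, {s1,s2,s4}, {s1,s2,s3,s4}, {s0,s1,s4}.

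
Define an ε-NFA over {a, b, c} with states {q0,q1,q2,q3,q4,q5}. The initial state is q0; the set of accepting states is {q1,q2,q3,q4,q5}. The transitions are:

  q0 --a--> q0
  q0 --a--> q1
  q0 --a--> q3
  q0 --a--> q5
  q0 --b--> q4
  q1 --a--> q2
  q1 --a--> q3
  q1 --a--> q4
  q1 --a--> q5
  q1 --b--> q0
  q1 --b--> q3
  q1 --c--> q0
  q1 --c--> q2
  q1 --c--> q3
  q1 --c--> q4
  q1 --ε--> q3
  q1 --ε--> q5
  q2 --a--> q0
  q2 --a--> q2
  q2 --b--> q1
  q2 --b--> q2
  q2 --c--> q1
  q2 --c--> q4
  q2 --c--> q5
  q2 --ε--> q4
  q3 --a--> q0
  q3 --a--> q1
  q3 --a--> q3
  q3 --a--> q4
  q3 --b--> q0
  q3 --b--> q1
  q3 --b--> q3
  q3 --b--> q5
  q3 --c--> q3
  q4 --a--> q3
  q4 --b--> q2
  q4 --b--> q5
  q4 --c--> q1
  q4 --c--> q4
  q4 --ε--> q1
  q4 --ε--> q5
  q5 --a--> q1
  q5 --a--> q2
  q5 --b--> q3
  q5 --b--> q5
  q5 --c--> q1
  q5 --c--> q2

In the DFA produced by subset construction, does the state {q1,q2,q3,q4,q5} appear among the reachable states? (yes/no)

no

Start state of the DFA: {q0} (ε-closure of the NFA start).
{q0} --a--> {q0,q1,q3,q5}  [new]
{q0} --b--> {q1,q3,q4,q5}  [new]
{q0} --c--> ∅  [new]
{q0,q1,q3,q5} --a--> {q0,q1,q2,q3,q4,q5}  [new]
{q0,q1,q3,q5} --b--> {q0,q1,q3,q4,q5}  [new]
{q0,q1,q3,q5} --c--> {q0,q1,q2,q3,q4,q5}  [seen]
{q1,q3,q4,q5} --a--> {q0,q1,q2,q3,q4,q5}  [seen]
{q1,q3,q4,q5} --b--> {q0,q1,q2,q3,q4,q5}  [seen]
{q1,q3,q4,q5} --c--> {q0,q1,q2,q3,q4,q5}  [seen]
∅ --a--> ∅  [seen]
∅ --b--> ∅  [seen]
∅ --c--> ∅  [seen]
{q0,q1,q2,q3,q4,q5} --a--> {q0,q1,q2,q3,q4,q5}  [seen]
{q0,q1,q2,q3,q4,q5} --b--> {q0,q1,q2,q3,q4,q5}  [seen]
{q0,q1,q2,q3,q4,q5} --c--> {q0,q1,q2,q3,q4,q5}  [seen]
{q0,q1,q3,q4,q5} --a--> {q0,q1,q2,q3,q4,q5}  [seen]
{q0,q1,q3,q4,q5} --b--> {q0,q1,q2,q3,q4,q5}  [seen]
{q0,q1,q3,q4,q5} --c--> {q0,q1,q2,q3,q4,q5}  [seen]
Reachable DFA states: {q0}, {q0,q1,q3,q5}, {q1,q3,q4,q5}, ∅, {q0,q1,q2,q3,q4,q5}, {q0,q1,q3,q4,q5}.
{q1,q2,q3,q4,q5} is not among them.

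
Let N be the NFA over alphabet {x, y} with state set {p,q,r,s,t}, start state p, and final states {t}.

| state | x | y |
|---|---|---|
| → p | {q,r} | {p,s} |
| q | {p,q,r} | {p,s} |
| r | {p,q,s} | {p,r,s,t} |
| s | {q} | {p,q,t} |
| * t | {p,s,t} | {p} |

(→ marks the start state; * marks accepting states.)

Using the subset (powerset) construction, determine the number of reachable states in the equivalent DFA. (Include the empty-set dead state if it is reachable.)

Start state of the DFA: {p}.
{p} --x--> {q,r}  [new]
{p} --y--> {p,s}  [new]
{q,r} --x--> {p,q,r,s}  [new]
{q,r} --y--> {p,r,s,t}  [new]
{p,s} --x--> {q,r}  [seen]
{p,s} --y--> {p,q,s,t}  [new]
{p,q,r,s} --x--> {p,q,r,s}  [seen]
{p,q,r,s} --y--> {p,q,r,s,t}  [new]
{p,r,s,t} --x--> {p,q,r,s,t}  [seen]
{p,r,s,t} --y--> {p,q,r,s,t}  [seen]
{p,q,s,t} --x--> {p,q,r,s,t}  [seen]
{p,q,s,t} --y--> {p,q,s,t}  [seen]
{p,q,r,s,t} --x--> {p,q,r,s,t}  [seen]
{p,q,r,s,t} --y--> {p,q,r,s,t}  [seen]
Reachable DFA states: {p}, {q,r}, {p,s}, {p,q,r,s}, {p,r,s,t}, {p,q,s,t}, {p,q,r,s,t}.

7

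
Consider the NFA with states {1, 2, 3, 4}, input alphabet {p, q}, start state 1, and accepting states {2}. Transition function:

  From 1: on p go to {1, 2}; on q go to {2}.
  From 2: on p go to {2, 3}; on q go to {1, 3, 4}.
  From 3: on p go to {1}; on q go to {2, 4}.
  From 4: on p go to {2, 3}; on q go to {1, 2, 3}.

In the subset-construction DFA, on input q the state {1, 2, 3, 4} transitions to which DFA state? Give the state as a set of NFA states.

δ(1,q) = {2}; δ(2,q) = {1, 3, 4}; δ(3,q) = {2, 4}; δ(4,q) = {1, 2, 3}.
Union: {1, 2, 3, 4}.

{1, 2, 3, 4}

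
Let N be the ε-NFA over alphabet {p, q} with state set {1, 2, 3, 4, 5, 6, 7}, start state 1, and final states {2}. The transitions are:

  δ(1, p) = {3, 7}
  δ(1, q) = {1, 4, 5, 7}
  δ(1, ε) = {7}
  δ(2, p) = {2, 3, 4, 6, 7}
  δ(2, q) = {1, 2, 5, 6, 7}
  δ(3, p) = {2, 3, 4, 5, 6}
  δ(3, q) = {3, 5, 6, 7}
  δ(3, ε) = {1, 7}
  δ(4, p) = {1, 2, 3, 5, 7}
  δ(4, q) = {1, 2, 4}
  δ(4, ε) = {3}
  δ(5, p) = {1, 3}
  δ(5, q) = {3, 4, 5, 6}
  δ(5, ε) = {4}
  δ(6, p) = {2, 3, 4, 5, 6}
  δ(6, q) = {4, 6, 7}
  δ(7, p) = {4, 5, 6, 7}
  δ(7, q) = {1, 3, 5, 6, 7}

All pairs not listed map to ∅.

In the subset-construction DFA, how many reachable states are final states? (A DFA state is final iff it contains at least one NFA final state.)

Start state of the DFA: {1, 7} (ε-closure of the NFA start).
{1, 7} --p--> {1, 3, 4, 5, 6, 7}  [new]
{1, 7} --q--> {1, 3, 4, 5, 6, 7}  [seen]
{1, 3, 4, 5, 6, 7} --p--> {1, 2, 3, 4, 5, 6, 7}  [new]
{1, 3, 4, 5, 6, 7} --q--> {1, 2, 3, 4, 5, 6, 7}  [seen]
{1, 2, 3, 4, 5, 6, 7} --p--> {1, 2, 3, 4, 5, 6, 7}  [seen]
{1, 2, 3, 4, 5, 6, 7} --q--> {1, 2, 3, 4, 5, 6, 7}  [seen]
Reachable DFA states: {1, 7}, {1, 3, 4, 5, 6, 7}, {1, 2, 3, 4, 5, 6, 7}.
Accepting DFA states (contain an NFA accepting state): {1, 2, 3, 4, 5, 6, 7}.

1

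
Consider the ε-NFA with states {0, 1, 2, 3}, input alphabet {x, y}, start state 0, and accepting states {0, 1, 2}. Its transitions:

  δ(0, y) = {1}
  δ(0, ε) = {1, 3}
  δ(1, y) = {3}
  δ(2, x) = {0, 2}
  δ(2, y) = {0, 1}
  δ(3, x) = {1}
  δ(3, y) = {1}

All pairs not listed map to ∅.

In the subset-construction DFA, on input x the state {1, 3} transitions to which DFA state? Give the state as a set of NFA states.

{1}

δ(1,x) = ∅; δ(3,x) = {1}.
Union: {1}.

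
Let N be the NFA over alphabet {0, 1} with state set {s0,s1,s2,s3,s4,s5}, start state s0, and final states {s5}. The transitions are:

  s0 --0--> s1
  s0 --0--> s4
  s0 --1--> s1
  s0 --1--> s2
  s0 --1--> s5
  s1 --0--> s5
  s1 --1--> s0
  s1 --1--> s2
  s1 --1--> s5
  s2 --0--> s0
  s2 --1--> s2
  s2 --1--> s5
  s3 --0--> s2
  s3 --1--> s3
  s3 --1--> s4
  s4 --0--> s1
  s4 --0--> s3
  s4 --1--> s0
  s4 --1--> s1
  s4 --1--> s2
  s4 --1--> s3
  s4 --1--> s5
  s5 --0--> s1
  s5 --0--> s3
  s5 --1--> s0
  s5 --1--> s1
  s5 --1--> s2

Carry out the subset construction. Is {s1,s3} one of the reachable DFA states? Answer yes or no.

no

Start state of the DFA: {s0}.
{s0} --0--> {s1,s4}  [new]
{s0} --1--> {s1,s2,s5}  [new]
{s1,s4} --0--> {s1,s3,s5}  [new]
{s1,s4} --1--> {s0,s1,s2,s3,s5}  [new]
{s1,s2,s5} --0--> {s0,s1,s3,s5}  [new]
{s1,s2,s5} --1--> {s0,s1,s2,s5}  [new]
{s1,s3,s5} --0--> {s1,s2,s3,s5}  [new]
{s1,s3,s5} --1--> {s0,s1,s2,s3,s4,s5}  [new]
{s0,s1,s2,s3,s5} --0--> {s0,s1,s2,s3,s4,s5}  [seen]
{s0,s1,s2,s3,s5} --1--> {s0,s1,s2,s3,s4,s5}  [seen]
{s0,s1,s3,s5} --0--> {s1,s2,s3,s4,s5}  [new]
{s0,s1,s3,s5} --1--> {s0,s1,s2,s3,s4,s5}  [seen]
{s0,s1,s2,s5} --0--> {s0,s1,s3,s4,s5}  [new]
{s0,s1,s2,s5} --1--> {s0,s1,s2,s5}  [seen]
{s1,s2,s3,s5} --0--> {s0,s1,s2,s3,s5}  [seen]
{s1,s2,s3,s5} --1--> {s0,s1,s2,s3,s4,s5}  [seen]
{s0,s1,s2,s3,s4,s5} --0--> {s0,s1,s2,s3,s4,s5}  [seen]
{s0,s1,s2,s3,s4,s5} --1--> {s0,s1,s2,s3,s4,s5}  [seen]
{s1,s2,s3,s4,s5} --0--> {s0,s1,s2,s3,s5}  [seen]
{s1,s2,s3,s4,s5} --1--> {s0,s1,s2,s3,s4,s5}  [seen]
{s0,s1,s3,s4,s5} --0--> {s1,s2,s3,s4,s5}  [seen]
{s0,s1,s3,s4,s5} --1--> {s0,s1,s2,s3,s4,s5}  [seen]
Reachable DFA states: {s0}, {s1,s4}, {s1,s2,s5}, {s1,s3,s5}, {s0,s1,s2,s3,s5}, {s0,s1,s3,s5}, {s0,s1,s2,s5}, {s1,s2,s3,s5}, {s0,s1,s2,s3,s4,s5}, {s1,s2,s3,s4,s5}, {s0,s1,s3,s4,s5}.
{s1,s3} is not among them.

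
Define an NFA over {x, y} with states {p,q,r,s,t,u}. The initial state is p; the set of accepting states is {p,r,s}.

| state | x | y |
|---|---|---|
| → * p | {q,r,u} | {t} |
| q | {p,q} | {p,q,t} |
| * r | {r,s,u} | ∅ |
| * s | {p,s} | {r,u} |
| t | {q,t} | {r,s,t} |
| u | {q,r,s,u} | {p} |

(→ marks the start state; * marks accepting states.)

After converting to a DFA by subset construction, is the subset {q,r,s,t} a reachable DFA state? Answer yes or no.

Start state of the DFA: {p}.
{p} --x--> {q,r,u}  [new]
{p} --y--> {t}  [new]
{q,r,u} --x--> {p,q,r,s,u}  [new]
{q,r,u} --y--> {p,q,t}  [new]
{t} --x--> {q,t}  [new]
{t} --y--> {r,s,t}  [new]
{p,q,r,s,u} --x--> {p,q,r,s,u}  [seen]
{p,q,r,s,u} --y--> {p,q,r,t,u}  [new]
{p,q,t} --x--> {p,q,r,t,u}  [seen]
{p,q,t} --y--> {p,q,r,s,t}  [new]
{q,t} --x--> {p,q,t}  [seen]
{q,t} --y--> {p,q,r,s,t}  [seen]
{r,s,t} --x--> {p,q,r,s,t,u}  [new]
{r,s,t} --y--> {r,s,t,u}  [new]
{p,q,r,t,u} --x--> {p,q,r,s,t,u}  [seen]
{p,q,r,t,u} --y--> {p,q,r,s,t}  [seen]
{p,q,r,s,t} --x--> {p,q,r,s,t,u}  [seen]
{p,q,r,s,t} --y--> {p,q,r,s,t,u}  [seen]
{p,q,r,s,t,u} --x--> {p,q,r,s,t,u}  [seen]
{p,q,r,s,t,u} --y--> {p,q,r,s,t,u}  [seen]
{r,s,t,u} --x--> {p,q,r,s,t,u}  [seen]
{r,s,t,u} --y--> {p,r,s,t,u}  [new]
{p,r,s,t,u} --x--> {p,q,r,s,t,u}  [seen]
{p,r,s,t,u} --y--> {p,r,s,t,u}  [seen]
Reachable DFA states: {p}, {q,r,u}, {t}, {p,q,r,s,u}, {p,q,t}, {q,t}, {r,s,t}, {p,q,r,t,u}, {p,q,r,s,t}, {p,q,r,s,t,u}, {r,s,t,u}, {p,r,s,t,u}.
{q,r,s,t} is not among them.

no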